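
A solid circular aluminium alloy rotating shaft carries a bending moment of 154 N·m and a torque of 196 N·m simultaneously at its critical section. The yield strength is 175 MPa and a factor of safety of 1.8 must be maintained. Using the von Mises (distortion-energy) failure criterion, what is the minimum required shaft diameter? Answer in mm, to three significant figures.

σ_allow = σ_y/n = 175/1.8 = 97.22 MPa.
For a solid shaft σ_b = 32M/(πd³) and τ = 16T/(πd³), so the von Mises stress is σ' = (16/πd³)·√(4M²+3T²).
√(4M²+3T²) = √(4×(154000)² + 3×(196000)²) = 458400 N·mm.
d³ = 16×458400/(π×97.22) = 24010 mm³.
d = 28.85 mm.

d = 28.8 mm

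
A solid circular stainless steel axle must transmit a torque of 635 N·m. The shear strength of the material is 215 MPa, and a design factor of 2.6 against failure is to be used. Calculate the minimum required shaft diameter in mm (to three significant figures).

Allowable shear stress τ_allow = 215/2.6 = 82.69 MPa.
For a solid shaft τ = 16T/(πd³), so d³ = 16T/(π τ_allow) = 16×635000/(π×82.69) = 39110 mm³.
d = (39110)^(1/3) = 33.94 mm.

d = 33.9 mm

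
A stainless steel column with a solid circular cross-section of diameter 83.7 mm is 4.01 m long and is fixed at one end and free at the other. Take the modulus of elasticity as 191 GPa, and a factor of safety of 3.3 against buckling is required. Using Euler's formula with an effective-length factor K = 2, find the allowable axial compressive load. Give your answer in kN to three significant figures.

P_allow = 21.4 kN

I = πd⁴/64 = π×83.7⁴/64 = 2.409×10^6 mm⁴.
Effective length L_e = KL = 2×4.01 m = 8020 mm.
Euler critical load P_cr = π²EI/L_e² = π²×191000×2.409×10^6/8020² = 70610 N.
P_allow = P_cr/n = 70610/3.3 = 21400 N.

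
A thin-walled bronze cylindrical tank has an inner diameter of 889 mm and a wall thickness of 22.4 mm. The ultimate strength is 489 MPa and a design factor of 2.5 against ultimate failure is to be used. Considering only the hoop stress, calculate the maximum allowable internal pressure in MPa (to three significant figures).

p_allow = 9.86 MPa

σ_allow = 489/2.5 = 195.6 MPa.
σ_h = pD/(2t) → p_allow = 2σ_allow t/D = 2×195.6×22.4/889 = 9.857 MPa.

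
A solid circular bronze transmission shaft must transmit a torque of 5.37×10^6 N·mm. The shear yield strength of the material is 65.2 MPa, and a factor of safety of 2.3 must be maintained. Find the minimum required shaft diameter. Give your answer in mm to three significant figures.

d = 98.8 mm

Allowable shear stress τ_allow = 65.2/2.3 = 28.35 MPa.
For a solid shaft τ = 16T/(πd³), so d³ = 16T/(π τ_allow) = 16×5370000/(π×28.35) = 964800 mm³.
d = (964800)^(1/3) = 98.81 mm.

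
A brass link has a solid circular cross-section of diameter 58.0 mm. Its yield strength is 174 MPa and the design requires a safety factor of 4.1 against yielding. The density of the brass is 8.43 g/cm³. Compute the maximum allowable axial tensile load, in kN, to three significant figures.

F_allow = 112 kN

σ_allow = 174/4.1 = 42.44 MPa.
A = πd²/4 = π×58.0²/4 = 2642 mm².
F_allow = σ_allow × A = 42.44×2642 = 112100 N.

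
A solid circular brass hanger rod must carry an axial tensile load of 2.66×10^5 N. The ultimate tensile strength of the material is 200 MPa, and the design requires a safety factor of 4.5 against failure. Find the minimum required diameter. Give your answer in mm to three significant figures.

d = 87.3 mm

Allowable stress σ_allow = 200/4.5 = 44.44 MPa.
Required area A = F/σ_allow = 266000/44.44 = 5985 mm².
A = πd²/4 → d = √(4A/π) = 87.29 mm.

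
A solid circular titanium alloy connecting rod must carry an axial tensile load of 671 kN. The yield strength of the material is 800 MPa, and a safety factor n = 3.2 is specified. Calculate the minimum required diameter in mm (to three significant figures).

Allowable stress σ_allow = 800/3.2 = 250.0 MPa.
Required area A = F/σ_allow = 671000/250.0 = 2684 mm².
A = πd²/4 → d = √(4A/π) = 58.46 mm.

d = 58.5 mm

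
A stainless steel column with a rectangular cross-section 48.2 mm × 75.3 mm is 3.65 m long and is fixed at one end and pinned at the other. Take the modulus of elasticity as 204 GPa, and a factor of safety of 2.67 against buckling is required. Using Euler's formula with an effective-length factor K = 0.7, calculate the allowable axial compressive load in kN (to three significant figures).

P_allow = 81.2 kN

Buckling occurs about the weak axis: I_min = h·b³/12 = 75.3×48.2³/12 = 702700 mm⁴ (b = 48.2 mm is the smaller dimension).
Effective length L_e = KL = 0.7×3.65 m = 2555 mm.
Euler critical load P_cr = π²EI/L_e² = π²×204000×702700/2555² = 216700 N.
P_allow = P_cr/n = 216700/2.67 = 81170 N.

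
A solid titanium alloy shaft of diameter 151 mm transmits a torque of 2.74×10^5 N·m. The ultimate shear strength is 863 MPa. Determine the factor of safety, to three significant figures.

n = 2.13

τ = 16T/(πd³) = 16×2.7400×10^8/(π×151³) = 405.3 MPa.
n = τ_limit/τ = 863/405.3 = 2.129.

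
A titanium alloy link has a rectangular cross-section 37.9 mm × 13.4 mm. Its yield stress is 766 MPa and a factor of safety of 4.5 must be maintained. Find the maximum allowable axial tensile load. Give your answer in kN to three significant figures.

F_allow = 86.4 kN

σ_allow = 766/4.5 = 170.2 MPa.
A = 37.9×13.4 = 507.9 mm².
F_allow = σ_allow × A = 170.2×507.9 = 86450 N.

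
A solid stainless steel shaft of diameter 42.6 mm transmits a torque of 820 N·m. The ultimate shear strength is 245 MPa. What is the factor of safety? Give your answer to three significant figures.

n = 4.54

τ = 16T/(πd³) = 16×820000/(π×42.6³) = 54.02 MPa.
n = τ_limit/τ = 245/54.02 = 4.535.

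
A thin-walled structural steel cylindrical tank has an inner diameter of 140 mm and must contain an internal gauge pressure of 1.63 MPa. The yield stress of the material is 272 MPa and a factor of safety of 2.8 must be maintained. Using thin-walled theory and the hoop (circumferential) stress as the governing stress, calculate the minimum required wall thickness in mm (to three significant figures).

σ_allow = 272/2.8 = 97.14 MPa.
Hoop stress σ_h = pD/(2t), so t = pD/(2σ_allow) = 1.63×140/(2×97.14) = 1.175 mm.

t = 1.17 mm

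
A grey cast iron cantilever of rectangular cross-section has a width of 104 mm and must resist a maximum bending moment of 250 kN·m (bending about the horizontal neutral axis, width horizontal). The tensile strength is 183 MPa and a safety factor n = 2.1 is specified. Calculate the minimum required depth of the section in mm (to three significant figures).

h = 407 mm

σ_allow = 183/2.1 = 87.14 MPa.
For a rectangular section σ = 6M/(bh²), so h² = 6M/(b σ_allow) = 6×2.5000×10^8/(104×87.14) = 165500 mm².
h = 406.8 mm.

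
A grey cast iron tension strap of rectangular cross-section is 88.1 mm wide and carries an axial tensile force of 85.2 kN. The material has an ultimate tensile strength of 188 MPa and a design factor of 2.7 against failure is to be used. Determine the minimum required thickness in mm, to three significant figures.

t = 13.9 mm

σ_allow = 188/2.7 = 69.63 MPa.
Required area A = F/σ_allow = 85200/69.63 = 1224 mm².
t = A/w = 1224/88.1 = 13.89 mm.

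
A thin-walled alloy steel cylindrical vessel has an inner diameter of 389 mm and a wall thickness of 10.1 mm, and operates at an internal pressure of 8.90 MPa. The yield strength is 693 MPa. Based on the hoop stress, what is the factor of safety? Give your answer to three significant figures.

σ_h = pD/(2t) = 8.90×389/(2×10.1) = 171.4 MPa.
n = 693/171.4 = 4.043.

n = 4.04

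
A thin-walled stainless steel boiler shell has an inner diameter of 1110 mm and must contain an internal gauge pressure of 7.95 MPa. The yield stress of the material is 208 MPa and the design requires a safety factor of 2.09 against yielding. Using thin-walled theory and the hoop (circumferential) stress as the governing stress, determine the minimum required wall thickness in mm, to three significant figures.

σ_allow = 208/2.09 = 99.52 MPa.
Hoop stress σ_h = pD/(2t), so t = pD/(2σ_allow) = 7.95×1110/(2×99.52) = 44.33 mm.

t = 44.3 mm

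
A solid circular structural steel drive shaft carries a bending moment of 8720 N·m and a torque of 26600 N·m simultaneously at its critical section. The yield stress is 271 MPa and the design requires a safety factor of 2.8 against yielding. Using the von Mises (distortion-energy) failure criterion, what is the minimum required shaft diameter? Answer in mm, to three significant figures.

σ_allow = σ_y/n = 271/2.8 = 96.79 MPa.
For a solid shaft σ_b = 32M/(πd³) and τ = 16T/(πd³), so the von Mises stress is σ' = (16/πd³)·√(4M²+3T²).
√(4M²+3T²) = √(4×(8.720×10^6)² + 3×(2.660×10^7)²) = 4.926×10^7 N·mm.
d³ = 16×4.926×10^7/(π×96.79) = 2.592×10^6 mm³.
d = 137.4 mm.

d = 137 mm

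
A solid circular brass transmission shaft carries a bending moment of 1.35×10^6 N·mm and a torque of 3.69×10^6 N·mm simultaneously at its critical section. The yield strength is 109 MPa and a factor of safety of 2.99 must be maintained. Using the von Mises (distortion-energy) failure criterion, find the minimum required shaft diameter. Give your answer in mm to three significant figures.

d = 99.0 mm

σ_allow = σ_y/n = 109/2.99 = 36.45 MPa.
For a solid shaft σ_b = 32M/(πd³) and τ = 16T/(πd³), so the von Mises stress is σ' = (16/πd³)·√(4M²+3T²).
√(4M²+3T²) = √(4×(1.350×10^6)² + 3×(3.690×10^6)²) = 6.938×10^6 N·mm.
d³ = 16×6.938×10^6/(π×36.45) = 969300 mm³.
d = 98.97 mm.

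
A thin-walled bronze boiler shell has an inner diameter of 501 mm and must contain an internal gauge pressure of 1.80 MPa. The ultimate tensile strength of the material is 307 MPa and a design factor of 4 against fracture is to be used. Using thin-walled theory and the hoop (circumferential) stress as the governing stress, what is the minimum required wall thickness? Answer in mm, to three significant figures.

t = 5.87 mm

σ_allow = 307/4 = 76.75 MPa.
Hoop stress σ_h = pD/(2t), so t = pD/(2σ_allow) = 1.80×501/(2×76.75) = 5.875 mm.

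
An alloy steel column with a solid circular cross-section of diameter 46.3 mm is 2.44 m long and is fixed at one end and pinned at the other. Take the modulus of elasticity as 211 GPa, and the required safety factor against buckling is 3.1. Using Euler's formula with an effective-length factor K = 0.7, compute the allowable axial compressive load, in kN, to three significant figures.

P_allow = 51.9 kN

I = πd⁴/64 = π×46.3⁴/64 = 225600 mm⁴.
Effective length L_e = KL = 0.7×2.44 m = 1708 mm.
Euler critical load P_cr = π²EI/L_e² = π²×211000×225600/1708² = 161000 N.
P_allow = P_cr/n = 161000/3.1 = 51940 N.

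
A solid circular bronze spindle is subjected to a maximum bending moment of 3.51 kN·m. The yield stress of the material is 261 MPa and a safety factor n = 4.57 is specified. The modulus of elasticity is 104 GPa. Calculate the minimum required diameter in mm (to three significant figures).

σ_allow = 261/4.57 = 57.11 MPa.
For a solid circular section σ = 32M/(πd³), so d³ = 32M/(π σ_allow) = 32×3510000/(π×57.11) = 626000 mm³.
d = 85.54 mm.

d = 85.5 mm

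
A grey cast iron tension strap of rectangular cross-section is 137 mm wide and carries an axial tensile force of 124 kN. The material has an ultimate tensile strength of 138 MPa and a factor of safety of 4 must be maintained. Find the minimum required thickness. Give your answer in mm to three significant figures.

t = 26.2 mm

σ_allow = 138/4 = 34.50 MPa.
Required area A = F/σ_allow = 124000/34.50 = 3594 mm².
t = A/w = 3594/137 = 26.24 mm.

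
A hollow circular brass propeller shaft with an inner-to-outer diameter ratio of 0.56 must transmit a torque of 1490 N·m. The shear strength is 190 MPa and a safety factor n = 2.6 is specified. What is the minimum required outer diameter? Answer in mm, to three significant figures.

d_o = 48.7 mm

τ_allow = 190/2.6 = 73.08 MPa.
For a hollow shaft τ = 16T/[πd_o³(1−k⁴)] with k = 0.56, so 1−k⁴ = 0.9017.
d_o³ = 16T/[π τ_allow (1−k⁴)] = 16×1490000/(π×73.08×0.9017) = 115200 mm³.
d_o = 48.65 mm.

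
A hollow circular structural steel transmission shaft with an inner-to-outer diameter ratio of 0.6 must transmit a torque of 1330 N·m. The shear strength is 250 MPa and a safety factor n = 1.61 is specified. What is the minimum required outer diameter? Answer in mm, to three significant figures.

τ_allow = 250/1.61 = 155.3 MPa.
For a hollow shaft τ = 16T/[πd_o³(1−k⁴)] with k = 0.6, so 1−k⁴ = 0.8704.
d_o³ = 16T/[π τ_allow (1−k⁴)] = 16×1330000/(π×155.3×0.8704) = 50120 mm³.
d_o = 36.87 mm.

d_o = 36.9 mm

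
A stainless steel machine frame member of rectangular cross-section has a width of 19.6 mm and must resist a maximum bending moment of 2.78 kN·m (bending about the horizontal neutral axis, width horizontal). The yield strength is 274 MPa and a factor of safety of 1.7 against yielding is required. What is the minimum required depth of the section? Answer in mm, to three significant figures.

h = 72.7 mm

σ_allow = 274/1.7 = 161.2 MPa.
For a rectangular section σ = 6M/(bh²), so h² = 6M/(b σ_allow) = 6×2780000/(19.6×161.2) = 5280 mm².
h = 72.66 mm.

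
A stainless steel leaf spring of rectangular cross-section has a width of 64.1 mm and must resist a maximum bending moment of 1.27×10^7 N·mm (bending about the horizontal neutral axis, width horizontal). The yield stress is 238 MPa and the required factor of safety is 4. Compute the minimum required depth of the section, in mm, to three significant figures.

σ_allow = 238/4 = 59.50 MPa.
For a rectangular section σ = 6M/(bh²), so h² = 6M/(b σ_allow) = 6×1.2700×10^7/(64.1×59.50) = 19980 mm².
h = 141.3 mm.

h = 141 mm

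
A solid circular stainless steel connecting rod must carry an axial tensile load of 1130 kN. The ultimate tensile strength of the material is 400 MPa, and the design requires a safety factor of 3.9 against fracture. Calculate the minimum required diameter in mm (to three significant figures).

d = 118 mm

Allowable stress σ_allow = 400/3.9 = 102.6 MPa.
Required area A = F/σ_allow = 1130000/102.6 = 11020 mm².
A = πd²/4 → d = √(4A/π) = 118.4 mm.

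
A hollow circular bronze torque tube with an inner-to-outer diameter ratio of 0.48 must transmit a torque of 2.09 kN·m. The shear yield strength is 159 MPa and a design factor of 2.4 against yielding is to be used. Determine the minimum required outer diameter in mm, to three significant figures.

d_o = 55.4 mm

τ_allow = 159/2.4 = 66.25 MPa.
For a hollow shaft τ = 16T/[πd_o³(1−k⁴)] with k = 0.48, so 1−k⁴ = 0.9469.
d_o³ = 16T/[π τ_allow (1−k⁴)] = 16×2090000/(π×66.25×0.9469) = 169700 mm³.
d_o = 55.36 mm.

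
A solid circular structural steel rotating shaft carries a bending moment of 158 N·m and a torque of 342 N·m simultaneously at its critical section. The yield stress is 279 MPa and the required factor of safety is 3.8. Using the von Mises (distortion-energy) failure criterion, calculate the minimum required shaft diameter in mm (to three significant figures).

d = 36.0 mm

σ_allow = σ_y/n = 279/3.8 = 73.42 MPa.
For a solid shaft σ_b = 32M/(πd³) and τ = 16T/(πd³), so the von Mises stress is σ' = (16/πd³)·√(4M²+3T²).
√(4M²+3T²) = √(4×(158000)² + 3×(342000)²) = 671400 N·mm.
d³ = 16×671400/(π×73.42) = 46570 mm³.
d = 35.98 mm.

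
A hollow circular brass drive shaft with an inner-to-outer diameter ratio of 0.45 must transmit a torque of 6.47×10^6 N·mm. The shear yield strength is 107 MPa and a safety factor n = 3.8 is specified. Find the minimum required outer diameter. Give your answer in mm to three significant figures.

d_o = 107 mm

τ_allow = 107/3.8 = 28.16 MPa.
For a hollow shaft τ = 16T/[πd_o³(1−k⁴)] with k = 0.45, so 1−k⁴ = 0.9590.
d_o³ = 16T/[π τ_allow (1−k⁴)] = 16×6470000/(π×28.16×0.9590) = 1.220×10^6 mm³.
d_o = 106.9 mm.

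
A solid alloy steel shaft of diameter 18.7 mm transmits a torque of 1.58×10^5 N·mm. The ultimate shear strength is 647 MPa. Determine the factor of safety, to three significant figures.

n = 5.26

τ = 16T/(πd³) = 16×158000/(π×18.7³) = 123.1 MPa.
n = τ_limit/τ = 647/123.1 = 5.258.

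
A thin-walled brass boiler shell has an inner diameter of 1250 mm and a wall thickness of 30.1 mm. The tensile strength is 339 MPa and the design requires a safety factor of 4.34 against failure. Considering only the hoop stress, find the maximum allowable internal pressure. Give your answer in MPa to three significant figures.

p_allow = 3.76 MPa

σ_allow = 339/4.34 = 78.11 MPa.
σ_h = pD/(2t) → p_allow = 2σ_allow t/D = 2×78.11×30.1/1250 = 3.762 MPa.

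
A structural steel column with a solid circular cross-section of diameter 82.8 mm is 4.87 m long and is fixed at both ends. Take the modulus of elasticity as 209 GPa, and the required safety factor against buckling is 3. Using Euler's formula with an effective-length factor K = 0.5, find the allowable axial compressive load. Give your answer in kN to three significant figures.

P_allow = 268 kN

I = πd⁴/64 = π×82.8⁴/64 = 2.307×10^6 mm⁴.
Effective length L_e = KL = 0.5×4.87 m = 2435 mm.
Euler critical load P_cr = π²EI/L_e² = π²×209000×2.307×10^6/2435² = 802700 N.
P_allow = P_cr/n = 802700/3 = 267600 N.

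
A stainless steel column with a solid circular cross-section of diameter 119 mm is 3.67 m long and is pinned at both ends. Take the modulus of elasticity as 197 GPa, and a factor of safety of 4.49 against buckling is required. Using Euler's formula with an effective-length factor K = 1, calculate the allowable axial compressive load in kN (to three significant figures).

I = πd⁴/64 = π×119⁴/64 = 9.844×10^6 mm⁴.
Effective length L_e = KL = 1×3.67 m = 3670 mm.
Euler critical load P_cr = π²EI/L_e² = π²×197000×9.844×10^6/3670² = 1.421×10^6 N.
P_allow = P_cr/n = 1.421×10^6/4.49 = 316500 N.

P_allow = 316 kN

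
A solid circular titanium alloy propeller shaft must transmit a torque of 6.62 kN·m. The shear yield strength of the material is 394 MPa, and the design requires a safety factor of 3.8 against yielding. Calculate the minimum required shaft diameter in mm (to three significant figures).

d = 68.8 mm

Allowable shear stress τ_allow = 394/3.8 = 103.7 MPa.
For a solid shaft τ = 16T/(πd³), so d³ = 16T/(π τ_allow) = 16×6620000/(π×103.7) = 325200 mm³.
d = (325200)^(1/3) = 68.77 mm.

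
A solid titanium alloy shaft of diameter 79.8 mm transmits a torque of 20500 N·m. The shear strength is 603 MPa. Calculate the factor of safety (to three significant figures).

n = 2.93

τ = 16T/(πd³) = 16×2.0500×10^7/(π×79.8³) = 205.5 MPa.
n = τ_limit/τ = 603/205.5 = 2.935.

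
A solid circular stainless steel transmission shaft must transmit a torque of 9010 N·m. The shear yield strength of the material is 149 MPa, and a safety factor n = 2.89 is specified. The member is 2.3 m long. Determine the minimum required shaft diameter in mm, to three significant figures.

d = 96.2 mm

Allowable shear stress τ_allow = 149/2.89 = 51.56 MPa.
For a solid shaft τ = 16T/(πd³), so d³ = 16T/(π τ_allow) = 16×9010000/(π×51.56) = 890000 mm³.
d = (890000)^(1/3) = 96.19 mm.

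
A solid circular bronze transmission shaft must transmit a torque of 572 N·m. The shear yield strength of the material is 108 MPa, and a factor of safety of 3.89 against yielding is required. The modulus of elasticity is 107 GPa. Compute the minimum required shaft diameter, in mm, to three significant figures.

Allowable shear stress τ_allow = 108/3.89 = 27.76 MPa.
For a solid shaft τ = 16T/(πd³), so d³ = 16T/(π τ_allow) = 16×572000/(π×27.76) = 104900 mm³.
d = (104900)^(1/3) = 47.17 mm.

d = 47.2 mm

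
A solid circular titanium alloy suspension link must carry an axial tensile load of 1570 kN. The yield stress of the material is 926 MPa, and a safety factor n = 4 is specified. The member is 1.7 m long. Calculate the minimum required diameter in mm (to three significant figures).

d = 92.9 mm

Allowable stress σ_allow = 926/4 = 231.5 MPa.
Required area A = F/σ_allow = 1570000/231.5 = 6782 mm².
A = πd²/4 → d = √(4A/π) = 92.92 mm.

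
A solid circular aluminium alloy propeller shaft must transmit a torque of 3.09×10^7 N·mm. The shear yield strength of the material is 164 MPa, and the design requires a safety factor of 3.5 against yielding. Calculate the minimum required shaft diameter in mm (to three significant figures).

d = 150 mm

Allowable shear stress τ_allow = 164/3.5 = 46.86 MPa.
For a solid shaft τ = 16T/(πd³), so d³ = 16T/(π τ_allow) = 16×3.0900×10^7/(π×46.86) = 3.359×10^6 mm³.
d = (3.359×10^6)^(1/3) = 149.8 mm.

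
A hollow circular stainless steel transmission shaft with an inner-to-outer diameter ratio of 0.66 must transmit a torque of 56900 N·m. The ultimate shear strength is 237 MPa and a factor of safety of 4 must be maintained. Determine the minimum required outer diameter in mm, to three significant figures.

τ_allow = 237/4 = 59.25 MPa.
For a hollow shaft τ = 16T/[πd_o³(1−k⁴)] with k = 0.66, so 1−k⁴ = 0.8103.
d_o³ = 16T/[π τ_allow (1−k⁴)] = 16×5.6900×10^7/(π×59.25×0.8103) = 6.036×10^6 mm³.
d_o = 182.1 mm.

d_o = 182 mm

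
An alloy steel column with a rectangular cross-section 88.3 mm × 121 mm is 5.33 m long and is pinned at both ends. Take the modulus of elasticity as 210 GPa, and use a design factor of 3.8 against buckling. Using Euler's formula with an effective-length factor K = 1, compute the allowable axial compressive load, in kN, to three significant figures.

P_allow = 133 kN

Buckling occurs about the weak axis: I_min = h·b³/12 = 121×88.3³/12 = 6.942×10^6 mm⁴ (b = 88.3 mm is the smaller dimension).
Effective length L_e = KL = 1×5.33 m = 5330 mm.
Euler critical load P_cr = π²EI/L_e² = π²×210000×6.942×10^6/5330² = 506500 N.
P_allow = P_cr/n = 506500/3.8 = 133300 N.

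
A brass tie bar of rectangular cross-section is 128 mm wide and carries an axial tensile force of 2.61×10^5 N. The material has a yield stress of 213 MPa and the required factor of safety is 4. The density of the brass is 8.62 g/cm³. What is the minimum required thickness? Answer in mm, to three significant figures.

t = 38.3 mm

σ_allow = 213/4 = 53.25 MPa.
Required area A = F/σ_allow = 261000/53.25 = 4901 mm².
t = A/w = 4901/128 = 38.29 mm.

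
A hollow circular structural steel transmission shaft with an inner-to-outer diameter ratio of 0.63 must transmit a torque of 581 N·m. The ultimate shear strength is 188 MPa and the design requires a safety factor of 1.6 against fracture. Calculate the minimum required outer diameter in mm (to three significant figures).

τ_allow = 188/1.6 = 117.5 MPa.
For a hollow shaft τ = 16T/[πd_o³(1−k⁴)] with k = 0.63, so 1−k⁴ = 0.8425.
d_o³ = 16T/[π τ_allow (1−k⁴)] = 16×581000/(π×117.5×0.8425) = 29890 mm³.
d_o = 31.03 mm.

d_o = 31.0 mm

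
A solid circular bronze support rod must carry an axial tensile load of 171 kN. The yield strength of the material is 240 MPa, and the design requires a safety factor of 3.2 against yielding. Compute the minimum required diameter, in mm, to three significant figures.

Allowable stress σ_allow = 240/3.2 = 75.00 MPa.
Required area A = F/σ_allow = 171000/75.00 = 2280 mm².
A = πd²/4 → d = √(4A/π) = 53.88 mm.

d = 53.9 mm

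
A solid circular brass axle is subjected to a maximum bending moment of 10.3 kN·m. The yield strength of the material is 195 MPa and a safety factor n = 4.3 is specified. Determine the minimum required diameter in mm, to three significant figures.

d = 132 mm

σ_allow = 195/4.3 = 45.35 MPa.
For a solid circular section σ = 32M/(πd³), so d³ = 32M/(π σ_allow) = 32×1.0300×10^7/(π×45.35) = 2.314×10^6 mm³.
d = 132.3 mm.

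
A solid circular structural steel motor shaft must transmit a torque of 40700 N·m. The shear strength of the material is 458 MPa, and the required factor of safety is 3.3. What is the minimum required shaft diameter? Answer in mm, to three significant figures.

Allowable shear stress τ_allow = 458/3.3 = 138.8 MPa.
For a solid shaft τ = 16T/(πd³), so d³ = 16T/(π τ_allow) = 16×4.0700×10^7/(π×138.8) = 1.494×10^6 mm³.
d = (1.494×10^6)^(1/3) = 114.3 mm.

d = 114 mm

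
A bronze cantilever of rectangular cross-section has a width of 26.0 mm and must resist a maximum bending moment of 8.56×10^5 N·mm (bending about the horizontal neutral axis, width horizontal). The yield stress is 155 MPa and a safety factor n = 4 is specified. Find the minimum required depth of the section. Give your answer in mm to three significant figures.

σ_allow = 155/4 = 38.75 MPa.
For a rectangular section σ = 6M/(bh²), so h² = 6M/(b σ_allow) = 6×856000/(26.0×38.75) = 5098 mm².
h = 71.40 mm.

h = 71.4 mm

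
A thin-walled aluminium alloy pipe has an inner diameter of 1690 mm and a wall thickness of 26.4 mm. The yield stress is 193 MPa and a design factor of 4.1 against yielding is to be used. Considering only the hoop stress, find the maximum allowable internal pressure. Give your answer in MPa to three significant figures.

p_allow = 1.47 MPa

σ_allow = 193/4.1 = 47.07 MPa.
σ_h = pD/(2t) → p_allow = 2σ_allow t/D = 2×47.07×26.4/1690 = 1.471 MPa.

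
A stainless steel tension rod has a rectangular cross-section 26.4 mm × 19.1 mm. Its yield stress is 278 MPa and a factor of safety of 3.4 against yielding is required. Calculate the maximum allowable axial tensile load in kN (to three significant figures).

F_allow = 41.2 kN

σ_allow = 278/3.4 = 81.76 MPa.
A = 26.4×19.1 = 504.2 mm².
F_allow = σ_allow × A = 81.76×504.2 = 41230 N.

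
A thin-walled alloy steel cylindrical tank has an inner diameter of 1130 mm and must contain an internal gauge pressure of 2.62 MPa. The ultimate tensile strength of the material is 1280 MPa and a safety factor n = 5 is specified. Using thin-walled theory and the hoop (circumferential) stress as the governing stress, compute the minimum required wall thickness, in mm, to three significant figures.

t = 5.78 mm

σ_allow = 1280/5 = 256.0 MPa.
Hoop stress σ_h = pD/(2t), so t = pD/(2σ_allow) = 2.62×1130/(2×256.0) = 5.782 mm.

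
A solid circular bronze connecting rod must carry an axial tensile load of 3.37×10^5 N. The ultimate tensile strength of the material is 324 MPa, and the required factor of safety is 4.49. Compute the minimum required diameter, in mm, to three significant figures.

Allowable stress σ_allow = 324/4.49 = 72.16 MPa.
Required area A = F/σ_allow = 337000/72.16 = 4670 mm².
A = πd²/4 → d = √(4A/π) = 77.11 mm.

d = 77.1 mm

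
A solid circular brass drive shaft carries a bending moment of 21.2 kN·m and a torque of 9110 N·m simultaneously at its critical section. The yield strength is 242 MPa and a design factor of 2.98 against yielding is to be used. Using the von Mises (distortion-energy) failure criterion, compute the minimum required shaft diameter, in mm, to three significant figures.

σ_allow = σ_y/n = 242/2.98 = 81.21 MPa.
For a solid shaft σ_b = 32M/(πd³) and τ = 16T/(πd³), so the von Mises stress is σ' = (16/πd³)·√(4M²+3T²).
√(4M²+3T²) = √(4×(2.120×10^7)² + 3×(9.110×10^6)²) = 4.524×10^7 N·mm.
d³ = 16×4.524×10^7/(π×81.21) = 2.837×10^6 mm³.
d = 141.6 mm.

d = 142 mm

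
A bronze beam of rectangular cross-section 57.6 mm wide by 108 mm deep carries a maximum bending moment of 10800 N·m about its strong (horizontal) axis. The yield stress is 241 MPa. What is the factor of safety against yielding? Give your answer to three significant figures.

n = 2.50

Section modulus S = bh²/6 = 57.6×108²/6 = 112000 mm³.
σ = M/S = 1.0800×10^7/112000 = 96.45 MPa.
n = 241/96.45 = 2.499.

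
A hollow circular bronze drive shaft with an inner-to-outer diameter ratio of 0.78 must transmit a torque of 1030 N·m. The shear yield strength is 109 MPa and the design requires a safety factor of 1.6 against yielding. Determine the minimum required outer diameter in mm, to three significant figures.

d_o = 49.6 mm

τ_allow = 109/1.6 = 68.12 MPa.
For a hollow shaft τ = 16T/[πd_o³(1−k⁴)] with k = 0.78, so 1−k⁴ = 0.6298.
d_o³ = 16T/[π τ_allow (1−k⁴)] = 16×1030000/(π×68.12×0.6298) = 122300 mm³.
d_o = 49.63 mm.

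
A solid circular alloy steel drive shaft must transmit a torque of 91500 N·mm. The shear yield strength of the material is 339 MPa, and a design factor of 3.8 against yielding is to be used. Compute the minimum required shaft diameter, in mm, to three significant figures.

d = 17.4 mm

Allowable shear stress τ_allow = 339/3.8 = 89.21 MPa.
For a solid shaft τ = 16T/(πd³), so d³ = 16T/(π τ_allow) = 16×91500/(π×89.21) = 5224 mm³.
d = (5224)^(1/3) = 17.35 mm.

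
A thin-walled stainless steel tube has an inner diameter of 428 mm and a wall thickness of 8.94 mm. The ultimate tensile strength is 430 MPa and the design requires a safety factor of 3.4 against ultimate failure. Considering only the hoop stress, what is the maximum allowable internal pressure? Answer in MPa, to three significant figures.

σ_allow = 430/3.4 = 126.5 MPa.
σ_h = pD/(2t) → p_allow = 2σ_allow t/D = 2×126.5×8.94/428 = 5.283 MPa.

p_allow = 5.28 MPa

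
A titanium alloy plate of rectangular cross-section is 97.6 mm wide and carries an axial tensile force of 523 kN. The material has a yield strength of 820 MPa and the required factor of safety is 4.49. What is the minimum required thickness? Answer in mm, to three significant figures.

t = 29.3 mm

σ_allow = 820/4.49 = 182.6 MPa.
Required area A = F/σ_allow = 523000/182.6 = 2864 mm².
t = A/w = 2864/97.6 = 29.34 mm.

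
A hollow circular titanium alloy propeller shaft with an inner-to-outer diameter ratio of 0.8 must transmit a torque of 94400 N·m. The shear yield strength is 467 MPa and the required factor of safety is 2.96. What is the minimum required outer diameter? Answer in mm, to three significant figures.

τ_allow = 467/2.96 = 157.8 MPa.
For a hollow shaft τ = 16T/[πd_o³(1−k⁴)] with k = 0.8, so 1−k⁴ = 0.5904.
d_o³ = 16T/[π τ_allow (1−k⁴)] = 16×9.4400×10^7/(π×157.8×0.5904) = 5.161×10^6 mm³.
d_o = 172.8 mm.

d_o = 173 mm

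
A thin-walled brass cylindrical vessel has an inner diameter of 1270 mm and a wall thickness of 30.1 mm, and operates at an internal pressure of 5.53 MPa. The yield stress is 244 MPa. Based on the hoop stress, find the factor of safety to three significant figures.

n = 2.09

σ_h = pD/(2t) = 5.53×1270/(2×30.1) = 116.7 MPa.
n = 244/116.7 = 2.091.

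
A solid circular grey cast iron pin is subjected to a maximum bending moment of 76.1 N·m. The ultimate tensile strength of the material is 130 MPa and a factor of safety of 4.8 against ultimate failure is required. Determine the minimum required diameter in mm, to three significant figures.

σ_allow = 130/4.8 = 27.08 MPa.
For a solid circular section σ = 32M/(πd³), so d³ = 32M/(π σ_allow) = 32×76100/(π×27.08) = 28620 mm³.
d = 30.59 mm.

d = 30.6 mm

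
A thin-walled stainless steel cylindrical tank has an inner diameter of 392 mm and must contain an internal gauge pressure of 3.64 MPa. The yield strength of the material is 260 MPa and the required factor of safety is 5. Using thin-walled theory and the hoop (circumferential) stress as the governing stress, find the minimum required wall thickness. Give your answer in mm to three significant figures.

σ_allow = 260/5 = 52.00 MPa.
Hoop stress σ_h = pD/(2t), so t = pD/(2σ_allow) = 3.64×392/(2×52.00) = 13.72 mm.

t = 13.7 mm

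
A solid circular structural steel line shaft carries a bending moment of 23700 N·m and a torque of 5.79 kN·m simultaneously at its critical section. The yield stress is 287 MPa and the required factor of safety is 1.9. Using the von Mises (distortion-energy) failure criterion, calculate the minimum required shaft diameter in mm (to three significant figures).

σ_allow = σ_y/n = 287/1.9 = 151.1 MPa.
For a solid shaft σ_b = 32M/(πd³) and τ = 16T/(πd³), so the von Mises stress is σ' = (16/πd³)·√(4M²+3T²).
√(4M²+3T²) = √(4×(2.370×10^7)² + 3×(5.790×10^6)²) = 4.845×10^7 N·mm.
d³ = 16×4.845×10^7/(π×151.1) = 1.634×10^6 mm³.
d = 117.8 mm.

d = 118 mm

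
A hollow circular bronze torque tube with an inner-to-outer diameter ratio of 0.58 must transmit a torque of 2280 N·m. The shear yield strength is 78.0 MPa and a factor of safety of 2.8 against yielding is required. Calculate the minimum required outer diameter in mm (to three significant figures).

d_o = 77.8 mm

τ_allow = 78.0/2.8 = 27.86 MPa.
For a hollow shaft τ = 16T/[πd_o³(1−k⁴)] with k = 0.58, so 1−k⁴ = 0.8868.
d_o³ = 16T/[π τ_allow (1−k⁴)] = 16×2280000/(π×27.86×0.8868) = 470000 mm³.
d_o = 77.75 mm.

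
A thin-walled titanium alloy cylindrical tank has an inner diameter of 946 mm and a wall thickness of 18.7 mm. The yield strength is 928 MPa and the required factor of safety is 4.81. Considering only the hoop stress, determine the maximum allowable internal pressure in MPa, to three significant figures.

p_allow = 7.63 MPa

σ_allow = 928/4.81 = 192.9 MPa.
σ_h = pD/(2t) → p_allow = 2σ_allow t/D = 2×192.9×18.7/946 = 7.628 MPa.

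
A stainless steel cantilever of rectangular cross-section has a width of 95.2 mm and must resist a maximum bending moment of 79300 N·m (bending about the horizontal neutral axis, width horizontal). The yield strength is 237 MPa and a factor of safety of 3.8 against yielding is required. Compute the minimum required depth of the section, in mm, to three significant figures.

σ_allow = 237/3.8 = 62.37 MPa.
For a rectangular section σ = 6M/(bh²), so h² = 6M/(b σ_allow) = 6×7.9300×10^7/(95.2×62.37) = 80140 mm².
h = 283.1 mm.

h = 283 mm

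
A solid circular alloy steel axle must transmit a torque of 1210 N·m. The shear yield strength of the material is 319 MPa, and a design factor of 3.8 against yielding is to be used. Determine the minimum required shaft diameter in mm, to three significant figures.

Allowable shear stress τ_allow = 319/3.8 = 83.95 MPa.
For a solid shaft τ = 16T/(πd³), so d³ = 16T/(π τ_allow) = 16×1210000/(π×83.95) = 73410 mm³.
d = (73410)^(1/3) = 41.87 mm.

d = 41.9 mm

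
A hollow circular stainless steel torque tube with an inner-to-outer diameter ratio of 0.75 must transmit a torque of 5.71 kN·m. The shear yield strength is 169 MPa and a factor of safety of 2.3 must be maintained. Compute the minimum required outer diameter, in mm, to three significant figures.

τ_allow = 169/2.3 = 73.48 MPa.
For a hollow shaft τ = 16T/[πd_o³(1−k⁴)] with k = 0.75, so 1−k⁴ = 0.6836.
d_o³ = 16T/[π τ_allow (1−k⁴)] = 16×5710000/(π×73.48×0.6836) = 579000 mm³.
d_o = 83.35 mm.

d_o = 83.3 mm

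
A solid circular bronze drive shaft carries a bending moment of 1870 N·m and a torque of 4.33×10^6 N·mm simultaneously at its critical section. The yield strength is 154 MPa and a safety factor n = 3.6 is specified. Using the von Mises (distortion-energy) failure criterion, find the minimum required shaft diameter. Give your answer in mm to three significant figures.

d = 99.9 mm

σ_allow = σ_y/n = 154/3.6 = 42.78 MPa.
For a solid shaft σ_b = 32M/(πd³) and τ = 16T/(πd³), so the von Mises stress is σ' = (16/πd³)·√(4M²+3T²).
√(4M²+3T²) = √(4×(1.870×10^6)² + 3×(4.330×10^6)²) = 8.381×10^6 N·mm.
d³ = 16×8.381×10^6/(π×42.78) = 997800 mm³.
d = 99.93 mm.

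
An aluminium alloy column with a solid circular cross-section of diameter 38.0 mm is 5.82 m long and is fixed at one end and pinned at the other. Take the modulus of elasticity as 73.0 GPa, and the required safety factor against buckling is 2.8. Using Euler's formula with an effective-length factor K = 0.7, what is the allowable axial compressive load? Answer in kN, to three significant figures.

I = πd⁴/64 = π×38.0⁴/64 = 102400 mm⁴.
Effective length L_e = KL = 0.7×5.82 m = 4074 mm.
Euler critical load P_cr = π²EI/L_e² = π²×73000×102400/4074² = 4443 N.
P_allow = P_cr/n = 4443/2.8 = 1587 N.

P_allow = 1.59 kN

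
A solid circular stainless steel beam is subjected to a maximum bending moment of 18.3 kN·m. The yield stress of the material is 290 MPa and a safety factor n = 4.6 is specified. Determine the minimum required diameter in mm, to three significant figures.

σ_allow = 290/4.6 = 63.04 MPa.
For a solid circular section σ = 32M/(πd³), so d³ = 32M/(π σ_allow) = 32×1.8300×10^7/(π×63.04) = 2.957×10^6 mm³.
d = 143.5 mm.

d = 144 mm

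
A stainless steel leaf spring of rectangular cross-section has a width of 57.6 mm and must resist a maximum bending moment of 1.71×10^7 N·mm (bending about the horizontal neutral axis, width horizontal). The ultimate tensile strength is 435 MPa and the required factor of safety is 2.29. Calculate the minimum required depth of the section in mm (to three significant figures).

σ_allow = 435/2.29 = 190.0 MPa.
For a rectangular section σ = 6M/(bh²), so h² = 6M/(b σ_allow) = 6×1.7100×10^7/(57.6×190.0) = 9377 mm².
h = 96.84 mm.

h = 96.8 mm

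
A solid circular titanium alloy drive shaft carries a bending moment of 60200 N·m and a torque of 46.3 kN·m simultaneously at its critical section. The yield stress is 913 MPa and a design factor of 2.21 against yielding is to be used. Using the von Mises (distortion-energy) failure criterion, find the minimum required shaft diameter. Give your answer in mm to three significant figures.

σ_allow = σ_y/n = 913/2.21 = 413.1 MPa.
For a solid shaft σ_b = 32M/(πd³) and τ = 16T/(πd³), so the von Mises stress is σ' = (16/πd³)·√(4M²+3T²).
√(4M²+3T²) = √(4×(6.020×10^7)² + 3×(4.630×10^7)²) = 1.447×10^8 N·mm.
d³ = 16×1.447×10^8/(π×413.1) = 1.783×10^6 mm³.
d = 121.3 mm.

d = 121 mm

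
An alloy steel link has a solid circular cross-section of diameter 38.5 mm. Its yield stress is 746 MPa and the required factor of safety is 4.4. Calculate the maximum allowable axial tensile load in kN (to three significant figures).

σ_allow = 746/4.4 = 169.5 MPa.
A = πd²/4 = π×38.5²/4 = 1164 mm².
F_allow = σ_allow × A = 169.5×1164 = 197400 N.

F_allow = 197 kN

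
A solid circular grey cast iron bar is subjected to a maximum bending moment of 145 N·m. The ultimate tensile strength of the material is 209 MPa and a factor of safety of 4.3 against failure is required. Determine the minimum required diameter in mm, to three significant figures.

d = 31.2 mm

σ_allow = 209/4.3 = 48.60 MPa.
For a solid circular section σ = 32M/(πd³), so d³ = 32M/(π σ_allow) = 32×145000/(π×48.60) = 30390 mm³.
d = 31.21 mm.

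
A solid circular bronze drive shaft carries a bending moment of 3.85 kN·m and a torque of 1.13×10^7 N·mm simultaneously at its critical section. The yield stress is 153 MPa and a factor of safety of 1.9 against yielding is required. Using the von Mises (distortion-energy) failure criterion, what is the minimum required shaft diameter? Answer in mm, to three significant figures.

d = 110 mm

σ_allow = σ_y/n = 153/1.9 = 80.53 MPa.
For a solid shaft σ_b = 32M/(πd³) and τ = 16T/(πd³), so the von Mises stress is σ' = (16/πd³)·√(4M²+3T²).
√(4M²+3T²) = √(4×(3.850×10^6)² + 3×(1.130×10^7)²) = 2.103×10^7 N·mm.
d³ = 16×2.103×10^7/(π×80.53) = 1.330×10^6 mm³.
d = 110.0 mm.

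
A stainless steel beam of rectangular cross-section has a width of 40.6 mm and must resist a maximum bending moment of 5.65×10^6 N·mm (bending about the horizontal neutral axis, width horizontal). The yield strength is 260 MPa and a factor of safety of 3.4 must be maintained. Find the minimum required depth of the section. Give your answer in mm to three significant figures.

σ_allow = 260/3.4 = 76.47 MPa.
For a rectangular section σ = 6M/(bh²), so h² = 6M/(b σ_allow) = 6×5650000/(40.6×76.47) = 10920 mm².
h = 104.5 mm.

h = 104 mm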